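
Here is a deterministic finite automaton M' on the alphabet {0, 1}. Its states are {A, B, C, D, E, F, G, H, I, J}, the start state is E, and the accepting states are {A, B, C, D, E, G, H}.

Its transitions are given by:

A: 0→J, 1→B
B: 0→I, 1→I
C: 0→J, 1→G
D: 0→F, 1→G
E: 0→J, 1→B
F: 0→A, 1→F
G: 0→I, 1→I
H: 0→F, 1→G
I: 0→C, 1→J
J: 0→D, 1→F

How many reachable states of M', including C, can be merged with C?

States {H} cannot be reached from the start state, so discard them.
Start with accepting vs non-accepting: {A,B,C,D,E,G} | {F,I,J}.
Refine {A,B,C,D,E,G} on symbol 1: members go to different blocks, giving {A,C,D,E} and {B,G}.
No further refinement is possible. Final partition (3 blocks): {A,C,D,E} | {F,I,J} | {B,G}.
The equivalence class containing C is {A,C,D,E}, of size 4.

4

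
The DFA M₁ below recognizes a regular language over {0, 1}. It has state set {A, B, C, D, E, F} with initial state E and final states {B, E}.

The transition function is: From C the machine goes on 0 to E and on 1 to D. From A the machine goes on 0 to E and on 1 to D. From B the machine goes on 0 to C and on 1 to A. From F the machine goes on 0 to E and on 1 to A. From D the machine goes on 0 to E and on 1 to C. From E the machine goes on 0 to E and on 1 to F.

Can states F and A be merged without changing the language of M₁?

Yes

Reachable states from the start: {A,C,D,E,F}. Unreachable: {B} — drop them.
P0 = {E} | {A,C,D,F}.
No further refinement is possible. Final partition (2 blocks): {E} | {A,C,D,F}.
F and A lie in the same block of the stable partition, so they are equivalent — no string distinguishes them.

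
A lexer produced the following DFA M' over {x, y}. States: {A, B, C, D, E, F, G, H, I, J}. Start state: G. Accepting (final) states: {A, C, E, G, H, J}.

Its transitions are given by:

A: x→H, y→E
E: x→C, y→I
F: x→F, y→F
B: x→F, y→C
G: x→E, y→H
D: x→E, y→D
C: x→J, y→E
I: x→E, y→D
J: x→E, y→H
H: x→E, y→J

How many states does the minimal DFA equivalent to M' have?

States {A,B,F} cannot be reached from the start state, so discard them.
Initial partition by acceptance: {C,E,G,H,J} | {D,I}.
Refine {C,E,G,H,J} on symbol y: members go to different blocks, giving {C,G,H,J} and {E}.
On input x, block {C,G,H,J} splits into {G,H,J} and {C}.
Stable partition: {G,H,J} | {D,I} | {E} | {C} — 4 equivalence classes.

4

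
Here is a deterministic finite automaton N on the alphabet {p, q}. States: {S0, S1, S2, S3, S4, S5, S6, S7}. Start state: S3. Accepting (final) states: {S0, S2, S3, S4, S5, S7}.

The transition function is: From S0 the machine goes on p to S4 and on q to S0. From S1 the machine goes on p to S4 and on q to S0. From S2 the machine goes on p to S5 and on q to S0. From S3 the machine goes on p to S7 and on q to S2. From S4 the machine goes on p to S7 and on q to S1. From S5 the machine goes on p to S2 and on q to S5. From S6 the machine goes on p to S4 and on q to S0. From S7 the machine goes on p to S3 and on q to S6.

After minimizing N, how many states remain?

All states are reachable from the start state.
Initial partition by acceptance: {S0,S2,S3,S4,S5,S7} | {S1,S6}.
On input q, block {S0,S2,S3,S4,S5,S7} splits into {S0,S2,S3,S5} and {S4,S7}.
Refine {S0,S2,S3,S5} on symbol p: members go to different blocks, giving {S0,S3} and {S2,S5}.
Refine {S0,S3} on symbol q: members go to different blocks, giving {S0} and {S3}.
Split {S4,S7} by δ(·,p) → {S4} and {S7}.
On input q, block {S2,S5} splits into {S2} and {S5}.
The partition is now stable with 7 blocks: {S0} | {S1,S6} | {S4} | {S2} | {S3} | {S7} | {S5}.

7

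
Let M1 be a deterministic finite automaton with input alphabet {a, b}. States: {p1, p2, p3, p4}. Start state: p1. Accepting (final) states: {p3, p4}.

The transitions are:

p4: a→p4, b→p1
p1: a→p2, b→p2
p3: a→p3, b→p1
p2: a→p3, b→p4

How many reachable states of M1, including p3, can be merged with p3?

2

All states are reachable from the start state.
Start with accepting vs non-accepting: {p3,p4} | {p1,p2}.
Split {p1,p2} by δ(·,a) → {p1} and {p2}.
The partition is now stable with 3 blocks: {p3,p4} | {p1} | {p2}.
State p3 belongs to the block {p3,p4}, which has 2 states.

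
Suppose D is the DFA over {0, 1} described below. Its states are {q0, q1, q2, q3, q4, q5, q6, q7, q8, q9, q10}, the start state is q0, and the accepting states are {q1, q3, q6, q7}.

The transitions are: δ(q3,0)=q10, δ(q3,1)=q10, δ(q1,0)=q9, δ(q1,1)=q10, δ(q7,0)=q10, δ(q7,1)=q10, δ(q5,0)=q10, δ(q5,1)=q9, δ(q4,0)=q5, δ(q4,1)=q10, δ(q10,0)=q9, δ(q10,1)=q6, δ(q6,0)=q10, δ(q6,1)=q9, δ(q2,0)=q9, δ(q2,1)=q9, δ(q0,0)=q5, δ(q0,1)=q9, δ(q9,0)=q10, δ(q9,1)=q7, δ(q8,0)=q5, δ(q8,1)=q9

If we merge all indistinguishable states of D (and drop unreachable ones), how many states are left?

4

Reachable states from the start: {q0,q5,q6,q7,q9,q10}. Unreachable: {q1,q2,q3,q4,q8} — drop them.
Start with accepting vs non-accepting: {q6,q7} | {q0,q5,q9,q10}.
On input 1, block {q0,q5,q9,q10} splits into {q0,q5} and {q9,q10}.
On input 0, block {q0,q5} splits into {q0} and {q5}.
No further refinement is possible. Final partition (4 blocks): {q6,q7} | {q0} | {q9,q10} | {q5}.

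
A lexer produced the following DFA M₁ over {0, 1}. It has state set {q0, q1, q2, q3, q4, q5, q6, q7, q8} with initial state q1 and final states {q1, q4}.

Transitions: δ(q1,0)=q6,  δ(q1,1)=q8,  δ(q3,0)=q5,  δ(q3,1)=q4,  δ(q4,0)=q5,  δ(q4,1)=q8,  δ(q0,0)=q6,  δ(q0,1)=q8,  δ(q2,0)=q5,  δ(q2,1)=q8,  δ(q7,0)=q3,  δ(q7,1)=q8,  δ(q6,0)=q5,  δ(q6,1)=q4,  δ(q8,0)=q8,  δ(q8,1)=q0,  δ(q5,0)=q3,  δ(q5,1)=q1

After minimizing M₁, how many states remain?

4

Reachable states from the start: {q0,q1,q3,q4,q5,q6,q8}. Unreachable: {q2,q7} — drop them.
Start with accepting vs non-accepting: {q1,q4} | {q0,q3,q5,q6,q8}.
Refine {q0,q3,q5,q6,q8} on symbol 1: members go to different blocks, giving {q3,q5,q6} and {q0,q8}.
Refine {q0,q8} on symbol 0: members go to different blocks, giving {q0} and {q8}.
Stable partition: {q1,q4} | {q3,q5,q6} | {q0} | {q8} — 4 equivalence classes.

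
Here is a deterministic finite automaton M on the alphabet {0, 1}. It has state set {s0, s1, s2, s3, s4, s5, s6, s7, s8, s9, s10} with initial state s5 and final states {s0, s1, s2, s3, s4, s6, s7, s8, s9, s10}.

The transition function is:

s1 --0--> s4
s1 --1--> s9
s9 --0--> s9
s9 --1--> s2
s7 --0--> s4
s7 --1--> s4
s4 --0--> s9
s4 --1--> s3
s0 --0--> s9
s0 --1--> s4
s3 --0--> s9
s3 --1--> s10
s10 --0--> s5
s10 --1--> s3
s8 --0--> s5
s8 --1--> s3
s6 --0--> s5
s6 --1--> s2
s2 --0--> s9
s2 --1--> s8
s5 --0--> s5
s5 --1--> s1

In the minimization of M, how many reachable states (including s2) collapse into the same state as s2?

Reachable states from the start: {s1,s2,s3,s4,s5,s8,s9,s10}. Unreachable: {s0,s6,s7} — drop them.
Start with accepting vs non-accepting: {s1,s2,s3,s4,s8,s9,s10} | {s5}.
Split {s1,s2,s3,s4,s8,s9,s10} by δ(·,0) → {s1,s2,s3,s4,s9} and {s8,s10}.
On input 1, block {s1,s2,s3,s4,s9} splits into {s1,s4,s9} and {s2,s3}.
Refine {s1,s4,s9} on symbol 1: members go to different blocks, giving {s4,s9} and {s1}.
No further refinement is possible. Final partition (5 blocks): {s4,s9} | {s5} | {s8,s10} | {s2,s3} | {s1}.
State s2 belongs to the block {s2,s3}, which has 2 states.

2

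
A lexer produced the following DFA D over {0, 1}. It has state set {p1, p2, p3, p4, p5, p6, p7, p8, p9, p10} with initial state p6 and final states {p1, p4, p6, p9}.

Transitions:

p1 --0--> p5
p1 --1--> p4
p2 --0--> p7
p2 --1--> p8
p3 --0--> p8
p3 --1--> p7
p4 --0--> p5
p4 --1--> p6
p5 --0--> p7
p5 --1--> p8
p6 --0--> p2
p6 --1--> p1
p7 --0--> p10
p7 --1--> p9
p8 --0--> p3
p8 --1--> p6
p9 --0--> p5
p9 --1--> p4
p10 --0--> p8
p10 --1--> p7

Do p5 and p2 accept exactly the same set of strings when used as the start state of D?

Start with accepting vs non-accepting: {p1,p4,p6,p9} | {p2,p3,p5,p7,p8,p10}.
Refine {p2,p3,p5,p7,p8,p10} on symbol 1: members go to different blocks, giving {p2,p3,p5,p10} and {p7,p8}.
No further refinement is possible. Final partition (3 blocks): {p1,p4,p6,p9} | {p2,p3,p5,p10} | {p7,p8}.
p5 and p2 lie in the same block of the stable partition, so they are equivalent — no string distinguishes them.

Yes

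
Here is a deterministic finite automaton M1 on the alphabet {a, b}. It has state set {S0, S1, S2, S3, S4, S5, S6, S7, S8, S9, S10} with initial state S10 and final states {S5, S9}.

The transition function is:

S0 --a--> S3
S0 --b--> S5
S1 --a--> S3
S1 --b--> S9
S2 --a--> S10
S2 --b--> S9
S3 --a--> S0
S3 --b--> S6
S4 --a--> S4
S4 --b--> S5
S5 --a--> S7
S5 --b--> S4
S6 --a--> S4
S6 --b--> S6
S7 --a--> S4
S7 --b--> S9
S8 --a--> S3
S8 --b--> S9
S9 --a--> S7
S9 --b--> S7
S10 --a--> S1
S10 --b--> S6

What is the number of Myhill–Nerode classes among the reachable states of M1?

5

Reachable states from the start: {S0,S1,S3,S4,S5,S6,S7,S9,S10}. Unreachable: {S2,S8} — drop them.
Initial partition by acceptance: {S5,S9} | {S0,S1,S3,S4,S6,S7,S10}.
Refine {S0,S1,S3,S4,S6,S7,S10} on symbol b: members go to different blocks, giving {S0,S1,S4,S7} and {S3,S6,S10}.
On input a, block {S0,S1,S4,S7} splits into {S0,S1} and {S4,S7}.
Refine {S3,S6,S10} on symbol a: members go to different blocks, giving {S3,S10} and {S6}.
Stable partition: {S5,S9} | {S0,S1} | {S3,S10} | {S4,S7} | {S6} — 5 equivalence classes.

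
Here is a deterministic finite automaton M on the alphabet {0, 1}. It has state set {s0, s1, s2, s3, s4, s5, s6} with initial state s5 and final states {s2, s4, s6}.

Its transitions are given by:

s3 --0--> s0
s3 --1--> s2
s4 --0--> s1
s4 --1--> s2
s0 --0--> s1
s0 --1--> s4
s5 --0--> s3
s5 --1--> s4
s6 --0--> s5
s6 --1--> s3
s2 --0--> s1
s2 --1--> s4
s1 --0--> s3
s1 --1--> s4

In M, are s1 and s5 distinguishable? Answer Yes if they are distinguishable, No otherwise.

Reachable states from the start: {s0,s1,s2,s3,s4,s5}. Unreachable: {s6} — drop them.
Initial partition by acceptance: {s2,s4} | {s0,s1,s3,s5}.
The partition is now stable with 2 blocks: {s2,s4} | {s0,s1,s3,s5}.
s1 and s5 lie in the same block of the stable partition, so they are equivalent — no string distinguishes them.

No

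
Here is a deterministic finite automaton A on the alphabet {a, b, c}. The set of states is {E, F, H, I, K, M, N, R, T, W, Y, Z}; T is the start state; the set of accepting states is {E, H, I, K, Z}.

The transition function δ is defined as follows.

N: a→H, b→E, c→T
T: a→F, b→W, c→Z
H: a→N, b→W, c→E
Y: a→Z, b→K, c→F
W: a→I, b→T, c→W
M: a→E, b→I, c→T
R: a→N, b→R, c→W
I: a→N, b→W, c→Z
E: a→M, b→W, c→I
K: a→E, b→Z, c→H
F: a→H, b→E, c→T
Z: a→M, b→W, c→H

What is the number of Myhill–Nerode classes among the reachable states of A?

First remove the unreachable states {K,R,Y}; 9 states remain.
Initial partition by acceptance: {E,H,I,Z} | {F,M,N,T,W}.
Refine {F,M,N,T,W} on symbol a: members go to different blocks, giving {F,M,N,W} and {T}.
Refine {F,M,N,W} on symbol b: members go to different blocks, giving {F,M,N} and {W}.
No further refinement is possible. Final partition (4 blocks): {E,H,I,Z} | {F,M,N} | {T} | {W}.

4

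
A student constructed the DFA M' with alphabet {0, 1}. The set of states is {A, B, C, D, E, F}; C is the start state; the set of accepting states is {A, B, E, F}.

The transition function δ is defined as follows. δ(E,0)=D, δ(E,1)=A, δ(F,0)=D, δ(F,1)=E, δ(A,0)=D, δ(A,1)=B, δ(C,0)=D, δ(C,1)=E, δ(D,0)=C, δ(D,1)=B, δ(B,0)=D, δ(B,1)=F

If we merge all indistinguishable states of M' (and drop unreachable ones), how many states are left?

2

Start with accepting vs non-accepting: {A,B,E,F} | {C,D}.
The partition is now stable with 2 blocks: {A,B,E,F} | {C,D}.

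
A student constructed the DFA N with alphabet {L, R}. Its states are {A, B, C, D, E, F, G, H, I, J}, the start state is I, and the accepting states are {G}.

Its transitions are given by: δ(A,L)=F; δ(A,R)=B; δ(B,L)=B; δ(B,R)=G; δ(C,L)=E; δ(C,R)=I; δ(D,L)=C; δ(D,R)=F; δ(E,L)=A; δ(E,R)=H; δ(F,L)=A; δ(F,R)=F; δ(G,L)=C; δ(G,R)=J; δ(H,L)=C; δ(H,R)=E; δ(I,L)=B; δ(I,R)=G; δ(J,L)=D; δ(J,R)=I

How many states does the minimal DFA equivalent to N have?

4

All states are reachable from the start state.
Initial partition by acceptance: {G} | {A,B,C,D,E,F,H,I,J}.
On input R, block {A,B,C,D,E,F,H,I,J} splits into {A,C,D,E,F,H,J} and {B,I}.
Split {A,C,D,E,F,H,J} by δ(·,R) → {D,E,F,H} and {A,C,J}.
Stable partition: {G} | {D,E,F,H} | {B,I} | {A,C,J} — 4 equivalence classes.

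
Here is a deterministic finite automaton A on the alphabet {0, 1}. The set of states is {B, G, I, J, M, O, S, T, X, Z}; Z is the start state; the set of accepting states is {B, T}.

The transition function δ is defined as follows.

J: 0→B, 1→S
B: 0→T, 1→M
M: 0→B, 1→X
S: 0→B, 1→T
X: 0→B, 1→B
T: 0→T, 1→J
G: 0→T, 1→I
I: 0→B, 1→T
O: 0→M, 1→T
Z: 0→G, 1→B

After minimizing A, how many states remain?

4

States {O} cannot be reached from the start state, so discard them.
Initial partition by acceptance: {B,T} | {G,I,J,M,S,X,Z}.
Split {G,I,J,M,S,X,Z} by δ(·,0) → {G,I,J,M,S,X} and {Z}.
Split {G,I,J,M,S,X} by δ(·,1) → {I,S,X} and {G,J,M}.
No further refinement is possible. Final partition (4 blocks): {B,T} | {I,S,X} | {Z} | {G,J,M}.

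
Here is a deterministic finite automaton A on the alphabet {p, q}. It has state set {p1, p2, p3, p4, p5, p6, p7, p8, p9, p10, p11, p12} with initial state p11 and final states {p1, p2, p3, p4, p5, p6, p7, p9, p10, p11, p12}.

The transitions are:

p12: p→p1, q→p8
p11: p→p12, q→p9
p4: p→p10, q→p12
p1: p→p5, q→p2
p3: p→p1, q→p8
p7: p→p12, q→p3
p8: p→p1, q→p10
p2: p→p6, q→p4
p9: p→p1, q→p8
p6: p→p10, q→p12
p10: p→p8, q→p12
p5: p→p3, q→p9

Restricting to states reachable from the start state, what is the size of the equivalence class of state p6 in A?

Reachable states from the start: {p1,p2,p3,p4,p5,p6,p8,p9,p10,p11,p12}. Unreachable: {p7} — drop them.
P0 = {p1,p2,p3,p4,p5,p6,p9,p10,p11,p12} | {p8}.
Split {p1,p2,p3,p4,p5,p6,p9,p10,p11,p12} by δ(·,p) → {p1,p2,p3,p4,p5,p6,p9,p11,p12} and {p10}.
Refine {p1,p2,p3,p4,p5,p6,p9,p11,p12} on symbol p: members go to different blocks, giving {p1,p2,p3,p5,p9,p11,p12} and {p4,p6}.
Refine {p1,p2,p3,p5,p9,p11,p12} on symbol p: members go to different blocks, giving {p1,p3,p5,p9,p11,p12} and {p2}.
On input q, block {p1,p3,p5,p9,p11,p12} splits into {p3,p9,p12} and {p5,p11} and {p1}.
No further refinement is possible. Final partition (7 blocks): {p3,p9,p12} | {p8} | {p10} | {p4,p6} | {p2} | {p5,p11} | {p1}.
The equivalence class containing p6 is {p4,p6}, of size 2.

2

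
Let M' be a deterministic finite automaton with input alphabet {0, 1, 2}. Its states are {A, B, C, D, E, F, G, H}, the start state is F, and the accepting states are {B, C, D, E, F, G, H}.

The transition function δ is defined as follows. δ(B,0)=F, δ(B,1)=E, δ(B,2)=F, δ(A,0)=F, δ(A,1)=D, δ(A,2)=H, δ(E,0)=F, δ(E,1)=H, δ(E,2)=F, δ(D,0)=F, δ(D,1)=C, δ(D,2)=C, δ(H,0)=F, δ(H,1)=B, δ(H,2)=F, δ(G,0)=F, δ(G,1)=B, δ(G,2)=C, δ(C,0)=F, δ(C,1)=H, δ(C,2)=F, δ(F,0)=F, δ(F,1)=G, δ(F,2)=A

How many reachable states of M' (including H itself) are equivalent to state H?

4

All states are reachable from the start state.
P0 = {B,C,D,E,F,G,H} | {A}.
Refine {B,C,D,E,F,G,H} on symbol 2: members go to different blocks, giving {B,C,D,E,G,H} and {F}.
Refine {B,C,D,E,G,H} on symbol 2: members go to different blocks, giving {B,C,E,H} and {D,G}.
The partition is now stable with 4 blocks: {B,C,E,H} | {A} | {F} | {D,G}.
The equivalence class containing H is {B,C,E,H}, of size 4.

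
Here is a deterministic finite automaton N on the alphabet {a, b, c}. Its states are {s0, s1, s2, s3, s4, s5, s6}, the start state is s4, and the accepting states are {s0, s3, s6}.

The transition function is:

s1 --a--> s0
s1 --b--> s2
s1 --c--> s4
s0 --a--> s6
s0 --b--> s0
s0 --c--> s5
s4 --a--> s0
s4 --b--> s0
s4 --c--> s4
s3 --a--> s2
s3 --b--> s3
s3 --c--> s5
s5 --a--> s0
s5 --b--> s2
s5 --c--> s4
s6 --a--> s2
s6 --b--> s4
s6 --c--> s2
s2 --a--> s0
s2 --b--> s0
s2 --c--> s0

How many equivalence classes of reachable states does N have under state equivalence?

First remove the unreachable states {s1,s3}; 5 states remain.
Start with accepting vs non-accepting: {s0,s6} | {s2,s4,s5}.
Refine {s0,s6} on symbol a: members go to different blocks, giving {s0} and {s6}.
Refine {s2,s4,s5} on symbol b: members go to different blocks, giving {s2,s4} and {s5}.
Refine {s2,s4} on symbol c: members go to different blocks, giving {s2} and {s4}.
No further refinement is possible. Final partition (5 blocks): {s0} | {s2} | {s6} | {s5} | {s4}.

5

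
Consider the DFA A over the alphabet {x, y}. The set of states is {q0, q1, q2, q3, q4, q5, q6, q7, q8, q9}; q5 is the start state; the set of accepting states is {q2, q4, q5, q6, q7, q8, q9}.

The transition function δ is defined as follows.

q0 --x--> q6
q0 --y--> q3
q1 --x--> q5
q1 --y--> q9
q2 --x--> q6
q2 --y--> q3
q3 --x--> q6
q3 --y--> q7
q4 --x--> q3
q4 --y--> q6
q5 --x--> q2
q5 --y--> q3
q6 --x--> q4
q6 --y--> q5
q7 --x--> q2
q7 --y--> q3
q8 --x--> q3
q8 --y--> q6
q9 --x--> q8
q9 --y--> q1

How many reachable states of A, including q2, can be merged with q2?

Reachable states from the start: {q2,q3,q4,q5,q6,q7}. Unreachable: {q0,q1,q8,q9} — drop them.
Initial partition by acceptance: {q2,q4,q5,q6,q7} | {q3}.
Refine {q2,q4,q5,q6,q7} on symbol x: members go to different blocks, giving {q2,q5,q6,q7} and {q4}.
Split {q2,q5,q6,q7} by δ(·,x) → {q2,q5,q7} and {q6}.
Refine {q2,q5,q7} on symbol x: members go to different blocks, giving {q5,q7} and {q2}.
Stable partition: {q5,q7} | {q3} | {q4} | {q6} | {q2} — 5 equivalence classes.
The equivalence class containing q2 is {q2}, of size 1.

1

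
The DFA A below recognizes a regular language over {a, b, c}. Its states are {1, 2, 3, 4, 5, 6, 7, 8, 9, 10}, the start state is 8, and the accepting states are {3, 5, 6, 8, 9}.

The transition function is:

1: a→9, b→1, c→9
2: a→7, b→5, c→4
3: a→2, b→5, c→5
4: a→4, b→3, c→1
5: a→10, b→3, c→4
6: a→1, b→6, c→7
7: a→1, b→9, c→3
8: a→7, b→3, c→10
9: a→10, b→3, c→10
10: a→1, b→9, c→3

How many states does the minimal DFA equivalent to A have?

7

Reachable states from the start: {1,2,3,4,5,7,8,9,10}. Unreachable: {6} — drop them.
Initial partition by acceptance: {3,5,8,9} | {1,2,4,7,10}.
Split {3,5,8,9} by δ(·,c) → {5,8,9} and {3}.
On input a, block {1,2,4,7,10} splits into {2,4,7,10} and {1}.
On input a, block {2,4,7,10} splits into {2,4} and {7,10}.
Refine {5,8,9} on symbol c: members go to different blocks, giving {8,9} and {5}.
On input a, block {2,4} splits into {2} and {4}.
No further refinement is possible. Final partition (7 blocks): {8,9} | {2} | {3} | {1} | {7,10} | {5} | {4}.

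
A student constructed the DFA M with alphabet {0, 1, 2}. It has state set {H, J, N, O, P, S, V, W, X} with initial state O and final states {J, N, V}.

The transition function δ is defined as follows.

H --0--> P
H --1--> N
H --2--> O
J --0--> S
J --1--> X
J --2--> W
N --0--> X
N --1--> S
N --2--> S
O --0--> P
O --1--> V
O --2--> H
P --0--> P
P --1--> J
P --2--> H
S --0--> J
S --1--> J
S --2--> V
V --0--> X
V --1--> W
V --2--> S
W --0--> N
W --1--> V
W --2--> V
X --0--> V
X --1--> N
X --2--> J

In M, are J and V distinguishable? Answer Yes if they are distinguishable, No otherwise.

No

Start with accepting vs non-accepting: {J,N,V} | {H,O,P,S,W,X}.
Refine {H,O,P,S,W,X} on symbol 0: members go to different blocks, giving {H,O,P} and {S,W,X}.
The partition is now stable with 3 blocks: {J,N,V} | {H,O,P} | {S,W,X}.
J and V lie in the same block of the stable partition, so they are equivalent — no string distinguishes them.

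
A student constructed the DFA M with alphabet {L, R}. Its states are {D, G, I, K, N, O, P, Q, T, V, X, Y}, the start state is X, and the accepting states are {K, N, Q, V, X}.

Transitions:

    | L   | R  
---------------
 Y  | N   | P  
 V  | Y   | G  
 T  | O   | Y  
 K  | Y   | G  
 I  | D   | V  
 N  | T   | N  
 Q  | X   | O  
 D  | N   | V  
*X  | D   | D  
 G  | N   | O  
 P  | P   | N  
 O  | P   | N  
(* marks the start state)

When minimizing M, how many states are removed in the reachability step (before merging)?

Starting at X and following transitions, the reachable set is {D, G, N, O, P, T, V, X, Y}. That leaves I, K, Q unreachable — 3 in total.

3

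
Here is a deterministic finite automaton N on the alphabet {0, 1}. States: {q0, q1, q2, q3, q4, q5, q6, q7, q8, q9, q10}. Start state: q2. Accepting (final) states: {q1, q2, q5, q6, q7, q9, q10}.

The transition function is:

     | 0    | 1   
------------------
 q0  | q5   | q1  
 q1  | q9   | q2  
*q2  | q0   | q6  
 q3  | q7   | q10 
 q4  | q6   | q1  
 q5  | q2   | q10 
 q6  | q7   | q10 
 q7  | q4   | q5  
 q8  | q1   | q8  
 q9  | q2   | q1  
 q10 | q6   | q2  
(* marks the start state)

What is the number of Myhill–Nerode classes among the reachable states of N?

4

First remove the unreachable states {q3,q8}; 9 states remain.
Initial partition by acceptance: {q1,q2,q5,q6,q7,q9,q10} | {q0,q4}.
Refine {q1,q2,q5,q6,q7,q9,q10} on symbol 0: members go to different blocks, giving {q1,q5,q6,q9,q10} and {q2,q7}.
Split {q1,q5,q6,q9,q10} by δ(·,0) → {q5,q6,q9} and {q1,q10}.
No further refinement is possible. Final partition (4 blocks): {q5,q6,q9} | {q0,q4} | {q2,q7} | {q1,q10}.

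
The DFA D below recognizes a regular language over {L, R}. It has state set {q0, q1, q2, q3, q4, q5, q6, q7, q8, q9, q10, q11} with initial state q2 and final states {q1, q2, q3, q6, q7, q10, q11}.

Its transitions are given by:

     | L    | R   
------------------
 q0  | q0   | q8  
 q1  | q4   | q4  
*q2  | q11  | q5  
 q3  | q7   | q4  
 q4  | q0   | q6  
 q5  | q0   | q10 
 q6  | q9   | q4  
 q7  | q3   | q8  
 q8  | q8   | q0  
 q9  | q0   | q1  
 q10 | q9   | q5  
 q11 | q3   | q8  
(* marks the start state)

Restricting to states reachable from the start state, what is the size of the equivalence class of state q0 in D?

All states are reachable from the start state.
Start with accepting vs non-accepting: {q1,q2,q3,q6,q7,q10,q11} | {q0,q4,q5,q8,q9}.
Refine {q1,q2,q3,q6,q7,q10,q11} on symbol L: members go to different blocks, giving {q2,q3,q7,q11} and {q1,q6,q10}.
Refine {q0,q4,q5,q8,q9} on symbol R: members go to different blocks, giving {q4,q5,q9} and {q0,q8}.
On input R, block {q2,q3,q7,q11} splits into {q2,q3} and {q7,q11}.
The partition is now stable with 5 blocks: {q2,q3} | {q4,q5,q9} | {q1,q6,q10} | {q0,q8} | {q7,q11}.
State q0 belongs to the block {q0,q8}, which has 2 states.

2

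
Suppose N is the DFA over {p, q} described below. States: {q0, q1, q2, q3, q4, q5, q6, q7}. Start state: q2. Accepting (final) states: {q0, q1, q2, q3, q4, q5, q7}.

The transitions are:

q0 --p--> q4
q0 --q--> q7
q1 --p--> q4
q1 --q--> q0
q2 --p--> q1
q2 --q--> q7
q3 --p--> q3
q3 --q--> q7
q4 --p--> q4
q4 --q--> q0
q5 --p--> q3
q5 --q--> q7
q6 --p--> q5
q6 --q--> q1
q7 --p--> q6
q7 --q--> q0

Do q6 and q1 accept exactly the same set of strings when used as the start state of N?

No

All states are reachable from the start state.
Start with accepting vs non-accepting: {q0,q1,q2,q3,q4,q5,q7} | {q6}.
On input p, block {q0,q1,q2,q3,q4,q5,q7} splits into {q0,q1,q2,q3,q4,q5} and {q7}.
Refine {q0,q1,q2,q3,q4,q5} on symbol q: members go to different blocks, giving {q0,q2,q3,q5} and {q1,q4}.
On input p, block {q0,q2,q3,q5} splits into {q0,q2} and {q3,q5}.
Stable partition: {q0,q2} | {q6} | {q7} | {q1,q4} | {q3,q5} — 5 equivalence classes.
q6 and q1 end up in different blocks, so they are distinguishable. For instance, the string 'ε' is accepted from only q1.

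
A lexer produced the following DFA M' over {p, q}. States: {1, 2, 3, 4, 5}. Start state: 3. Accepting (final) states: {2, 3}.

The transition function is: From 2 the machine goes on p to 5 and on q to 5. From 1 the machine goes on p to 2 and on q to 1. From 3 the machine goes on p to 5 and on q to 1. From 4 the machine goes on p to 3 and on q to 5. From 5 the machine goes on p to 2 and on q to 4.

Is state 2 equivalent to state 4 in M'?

No

All states are reachable from the start state.
Start with accepting vs non-accepting: {2,3} | {1,4,5}.
The partition is now stable with 2 blocks: {2,3} | {1,4,5}.
2 and 4 end up in different blocks, so they are distinguishable. For instance, the string 'ε' is accepted from only 2.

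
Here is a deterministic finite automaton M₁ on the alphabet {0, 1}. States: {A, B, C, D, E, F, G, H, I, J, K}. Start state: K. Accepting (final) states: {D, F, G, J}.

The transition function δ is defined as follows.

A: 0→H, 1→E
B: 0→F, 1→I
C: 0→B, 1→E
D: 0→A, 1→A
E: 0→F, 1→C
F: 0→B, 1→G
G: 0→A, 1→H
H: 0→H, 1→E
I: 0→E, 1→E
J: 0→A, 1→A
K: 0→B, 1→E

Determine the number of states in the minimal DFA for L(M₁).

First remove the unreachable states {D,J}; 9 states remain.
Initial partition by acceptance: {F,G} | {A,B,C,E,H,I,K}.
Split {F,G} by δ(·,1) → {F} and {G}.
Split {A,B,C,E,H,I,K} by δ(·,0) → {A,C,H,I,K} and {B,E}.
Refine {A,C,H,I,K} on symbol 0: members go to different blocks, giving {C,I,K} and {A,H}.
No further refinement is possible. Final partition (5 blocks): {F} | {C,I,K} | {G} | {B,E} | {A,H}.

5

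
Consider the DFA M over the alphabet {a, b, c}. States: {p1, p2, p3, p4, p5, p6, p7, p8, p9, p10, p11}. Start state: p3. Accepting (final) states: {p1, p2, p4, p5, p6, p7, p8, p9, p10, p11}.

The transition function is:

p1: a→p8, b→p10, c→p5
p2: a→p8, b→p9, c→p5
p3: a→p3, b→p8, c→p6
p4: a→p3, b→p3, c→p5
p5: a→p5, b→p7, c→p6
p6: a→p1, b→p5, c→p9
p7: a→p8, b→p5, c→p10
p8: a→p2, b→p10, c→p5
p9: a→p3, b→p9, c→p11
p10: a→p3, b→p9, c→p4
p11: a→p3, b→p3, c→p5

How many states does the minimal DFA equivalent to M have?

Initial partition by acceptance: {p1,p2,p4,p5,p6,p7,p8,p9,p10,p11} | {p3}.
Split {p1,p2,p4,p5,p6,p7,p8,p9,p10,p11} by δ(·,a) → {p1,p2,p5,p6,p7,p8} and {p4,p9,p10,p11}.
Refine {p1,p2,p5,p6,p7,p8} on symbol b: members go to different blocks, giving {p1,p2,p8} and {p5,p6,p7}.
Split {p4,p9,p10,p11} by δ(·,b) → {p4,p11} and {p9,p10}.
Split {p5,p6,p7} by δ(·,a) → {p6,p7} and {p5}.
Stable partition: {p1,p2,p8} | {p3} | {p4,p11} | {p6,p7} | {p9,p10} | {p5} — 6 equivalence classes.

6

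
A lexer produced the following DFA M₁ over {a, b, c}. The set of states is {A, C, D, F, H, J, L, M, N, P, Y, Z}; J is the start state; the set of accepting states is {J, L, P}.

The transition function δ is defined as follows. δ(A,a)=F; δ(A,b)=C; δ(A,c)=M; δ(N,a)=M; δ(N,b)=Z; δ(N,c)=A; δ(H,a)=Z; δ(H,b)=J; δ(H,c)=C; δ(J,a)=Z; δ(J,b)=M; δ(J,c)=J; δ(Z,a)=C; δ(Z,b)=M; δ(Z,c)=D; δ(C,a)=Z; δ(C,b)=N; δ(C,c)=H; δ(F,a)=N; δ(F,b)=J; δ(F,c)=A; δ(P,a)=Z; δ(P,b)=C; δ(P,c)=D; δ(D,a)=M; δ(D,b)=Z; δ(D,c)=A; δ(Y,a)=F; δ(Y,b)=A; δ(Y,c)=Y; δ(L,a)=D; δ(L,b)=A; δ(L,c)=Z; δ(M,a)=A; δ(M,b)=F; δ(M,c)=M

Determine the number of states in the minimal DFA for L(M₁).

8

Reachable states from the start: {A,C,D,F,H,J,M,N,Z}. Unreachable: {L,P,Y} — drop them.
Initial partition by acceptance: {J} | {A,C,D,F,H,M,N,Z}.
Split {A,C,D,F,H,M,N,Z} by δ(·,b) → {A,C,D,M,N,Z} and {F,H}.
On input a, block {A,C,D,M,N,Z} splits into {C,D,M,N,Z} and {A}.
On input a, block {C,D,M,N,Z} splits into {C,D,N,Z} and {M}.
Refine {C,D,N,Z} on symbol a: members go to different blocks, giving {C,Z} and {D,N}.
Refine {C,Z} on symbol b: members go to different blocks, giving {C} and {Z}.
Refine {F,H} on symbol a: members go to different blocks, giving {H} and {F}.
Stable partition: {J} | {C} | {H} | {A} | {M} | {D,N} | {Z} | {F} — 8 equivalence classes.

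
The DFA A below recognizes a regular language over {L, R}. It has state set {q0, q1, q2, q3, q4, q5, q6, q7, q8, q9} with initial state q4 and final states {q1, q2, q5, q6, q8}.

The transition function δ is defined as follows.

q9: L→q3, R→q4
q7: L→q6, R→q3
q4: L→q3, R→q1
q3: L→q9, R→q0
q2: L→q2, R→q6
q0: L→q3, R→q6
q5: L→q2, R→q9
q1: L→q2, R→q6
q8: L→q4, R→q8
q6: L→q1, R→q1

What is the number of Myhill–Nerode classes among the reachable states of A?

First remove the unreachable states {q5,q7,q8}; 7 states remain.
P0 = {q1,q2,q6} | {q0,q3,q4,q9}.
Refine {q0,q3,q4,q9} on symbol R: members go to different blocks, giving {q0,q4} and {q3,q9}.
No further refinement is possible. Final partition (3 blocks): {q1,q2,q6} | {q0,q4} | {q3,q9}.

3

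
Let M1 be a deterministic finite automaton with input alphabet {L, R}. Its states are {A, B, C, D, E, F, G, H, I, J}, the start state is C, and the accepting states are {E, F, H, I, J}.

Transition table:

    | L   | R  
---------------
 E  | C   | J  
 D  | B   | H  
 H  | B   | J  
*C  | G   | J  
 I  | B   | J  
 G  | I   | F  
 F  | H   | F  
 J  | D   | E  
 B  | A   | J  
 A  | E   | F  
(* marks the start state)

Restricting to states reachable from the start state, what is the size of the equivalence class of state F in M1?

1

All states are reachable from the start state.
Initial partition by acceptance: {E,F,H,I,J} | {A,B,C,D,G}.
Refine {E,F,H,I,J} on symbol L: members go to different blocks, giving {E,H,I,J} and {F}.
Split {A,B,C,D,G} by δ(·,L) → {B,C,D} and {A,G}.
Split {B,C,D} by δ(·,L) → {B,C} and {D}.
Split {E,H,I,J} by δ(·,L) → {E,H,I} and {J}.
Stable partition: {E,H,I} | {B,C} | {F} | {A,G} | {D} | {J} — 6 equivalence classes.
The equivalence class containing F is {F}, of size 1.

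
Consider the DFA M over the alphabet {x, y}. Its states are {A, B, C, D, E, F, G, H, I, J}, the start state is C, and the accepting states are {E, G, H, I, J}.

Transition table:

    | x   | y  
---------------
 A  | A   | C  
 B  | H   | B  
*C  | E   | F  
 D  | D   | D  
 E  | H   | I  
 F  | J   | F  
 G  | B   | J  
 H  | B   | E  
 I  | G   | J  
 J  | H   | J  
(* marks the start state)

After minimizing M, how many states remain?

4

First remove the unreachable states {A,D}; 8 states remain.
Initial partition by acceptance: {E,G,H,I,J} | {B,C,F}.
Refine {E,G,H,I,J} on symbol x: members go to different blocks, giving {E,I,J} and {G,H}.
Split {B,C,F} by δ(·,x) → {C,F} and {B}.
Stable partition: {E,I,J} | {C,F} | {G,H} | {B} — 4 equivalence classes.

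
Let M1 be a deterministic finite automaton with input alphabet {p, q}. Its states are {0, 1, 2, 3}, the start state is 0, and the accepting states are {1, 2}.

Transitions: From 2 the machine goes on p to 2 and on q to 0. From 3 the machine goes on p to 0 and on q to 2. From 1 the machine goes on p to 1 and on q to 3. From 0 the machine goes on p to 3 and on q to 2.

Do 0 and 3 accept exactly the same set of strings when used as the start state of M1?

Yes

States {1} cannot be reached from the start state, so discard them.
P0 = {2} | {0,3}.
The partition is now stable with 2 blocks: {2} | {0,3}.
0 and 3 lie in the same block of the stable partition, so they are equivalent — no string distinguishes them.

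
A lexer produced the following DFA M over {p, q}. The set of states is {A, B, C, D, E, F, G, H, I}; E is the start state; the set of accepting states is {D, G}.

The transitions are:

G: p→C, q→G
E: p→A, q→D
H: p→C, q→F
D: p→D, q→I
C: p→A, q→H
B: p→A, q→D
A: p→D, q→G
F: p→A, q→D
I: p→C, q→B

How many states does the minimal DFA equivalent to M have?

6

P0 = {D,G} | {A,B,C,E,F,H,I}.
On input p, block {D,G} splits into {D} and {G}.
Split {A,B,C,E,F,H,I} by δ(·,p) → {B,C,E,F,H,I} and {A}.
On input p, block {B,C,E,F,H,I} splits into {B,C,E,F} and {H,I}.
Split {B,C,E,F} by δ(·,q) → {B,E,F} and {C}.
Stable partition: {D} | {B,E,F} | {G} | {A} | {H,I} | {C} — 6 equivalence classes.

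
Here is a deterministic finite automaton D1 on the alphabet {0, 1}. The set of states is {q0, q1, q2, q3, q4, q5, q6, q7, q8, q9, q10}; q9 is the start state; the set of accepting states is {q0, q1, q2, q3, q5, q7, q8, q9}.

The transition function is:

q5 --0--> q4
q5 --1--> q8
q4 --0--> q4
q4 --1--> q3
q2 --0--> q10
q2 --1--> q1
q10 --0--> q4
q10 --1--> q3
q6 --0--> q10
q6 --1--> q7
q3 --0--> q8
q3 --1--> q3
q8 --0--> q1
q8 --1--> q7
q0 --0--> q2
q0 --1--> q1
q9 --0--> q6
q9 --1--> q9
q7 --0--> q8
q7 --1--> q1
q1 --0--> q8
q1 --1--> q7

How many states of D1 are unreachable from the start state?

3

Starting at q9 and following transitions, the reachable set is {q1, q3, q4, q6, q7, q8, q9, q10}. That leaves q0, q2, q5 unreachable — 3 in total.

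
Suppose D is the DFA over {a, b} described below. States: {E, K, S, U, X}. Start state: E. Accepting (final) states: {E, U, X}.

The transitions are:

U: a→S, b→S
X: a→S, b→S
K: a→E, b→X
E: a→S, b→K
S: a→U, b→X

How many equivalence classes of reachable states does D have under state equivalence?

Start with accepting vs non-accepting: {E,U,X} | {K,S}.
Stable partition: {E,U,X} | {K,S} — 2 equivalence classes.

2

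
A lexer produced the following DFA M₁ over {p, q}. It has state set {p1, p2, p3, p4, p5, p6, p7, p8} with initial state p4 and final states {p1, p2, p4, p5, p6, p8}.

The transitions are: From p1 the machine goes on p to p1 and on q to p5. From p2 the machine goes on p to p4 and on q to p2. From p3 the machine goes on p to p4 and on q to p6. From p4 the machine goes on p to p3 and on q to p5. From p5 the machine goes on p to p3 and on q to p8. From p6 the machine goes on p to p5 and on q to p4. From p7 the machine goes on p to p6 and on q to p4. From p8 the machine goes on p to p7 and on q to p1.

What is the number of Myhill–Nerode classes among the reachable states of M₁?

7

States {p2} cannot be reached from the start state, so discard them.
P0 = {p1,p4,p5,p6,p8} | {p3,p7}.
On input p, block {p1,p4,p5,p6,p8} splits into {p4,p5,p8} and {p1,p6}.
Refine {p4,p5,p8} on symbol q: members go to different blocks, giving {p4,p5} and {p8}.
On input q, block {p4,p5} splits into {p4} and {p5}.
Refine {p3,p7} on symbol p: members go to different blocks, giving {p3} and {p7}.
Split {p1,p6} by δ(·,p) → {p1} and {p6}.
No further refinement is possible. Final partition (7 blocks): {p4} | {p3} | {p1} | {p8} | {p5} | {p7} | {p6}.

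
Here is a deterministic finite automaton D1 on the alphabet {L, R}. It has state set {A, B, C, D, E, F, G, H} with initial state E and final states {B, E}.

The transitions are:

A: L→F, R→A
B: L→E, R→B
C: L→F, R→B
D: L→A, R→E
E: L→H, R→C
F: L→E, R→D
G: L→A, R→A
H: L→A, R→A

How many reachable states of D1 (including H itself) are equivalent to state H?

First remove the unreachable states {G}; 7 states remain.
Start with accepting vs non-accepting: {B,E} | {A,C,D,F,H}.
On input L, block {B,E} splits into {B} and {E}.
On input L, block {A,C,D,F,H} splits into {A,C,D,H} and {F}.
On input L, block {A,C,D,H} splits into {A,C} and {D,H}.
Refine {A,C} on symbol R: members go to different blocks, giving {A} and {C}.
Split {D,H} by δ(·,R) → {D} and {H}.
No further refinement is possible. Final partition (7 blocks): {B} | {A} | {E} | {F} | {D} | {C} | {H}.
The equivalence class containing H is {H}, of size 1.

1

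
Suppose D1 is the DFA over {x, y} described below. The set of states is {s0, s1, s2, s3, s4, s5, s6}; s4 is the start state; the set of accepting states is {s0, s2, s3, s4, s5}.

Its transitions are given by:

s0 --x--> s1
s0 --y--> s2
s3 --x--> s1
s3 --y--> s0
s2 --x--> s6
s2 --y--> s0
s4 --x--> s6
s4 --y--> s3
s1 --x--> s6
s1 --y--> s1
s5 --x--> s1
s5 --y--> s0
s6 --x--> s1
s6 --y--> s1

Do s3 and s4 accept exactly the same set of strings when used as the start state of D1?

First remove the unreachable states {s5}; 6 states remain.
Initial partition by acceptance: {s0,s2,s3,s4} | {s1,s6}.
The partition is now stable with 2 blocks: {s0,s2,s3,s4} | {s1,s6}.
s3 and s4 lie in the same block of the stable partition, so they are equivalent — no string distinguishes them.

Yes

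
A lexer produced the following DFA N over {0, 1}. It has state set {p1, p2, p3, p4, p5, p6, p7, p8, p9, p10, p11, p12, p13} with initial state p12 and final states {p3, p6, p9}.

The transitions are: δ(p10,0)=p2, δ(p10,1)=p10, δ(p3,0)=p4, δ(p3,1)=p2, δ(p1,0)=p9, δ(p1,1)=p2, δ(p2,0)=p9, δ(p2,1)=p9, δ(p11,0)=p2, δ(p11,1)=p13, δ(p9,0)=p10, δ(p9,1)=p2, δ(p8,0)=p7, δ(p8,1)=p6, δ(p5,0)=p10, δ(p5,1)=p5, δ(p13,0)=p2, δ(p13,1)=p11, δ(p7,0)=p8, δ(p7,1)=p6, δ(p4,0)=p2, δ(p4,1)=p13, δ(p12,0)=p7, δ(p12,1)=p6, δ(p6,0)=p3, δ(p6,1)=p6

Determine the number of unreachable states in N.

BFS from p12 reaches {p2, p3, p4, p6, p7, p8, p9, p10, p11, p12, p13}; the 2 state(s) p1, p5 are never visited.

2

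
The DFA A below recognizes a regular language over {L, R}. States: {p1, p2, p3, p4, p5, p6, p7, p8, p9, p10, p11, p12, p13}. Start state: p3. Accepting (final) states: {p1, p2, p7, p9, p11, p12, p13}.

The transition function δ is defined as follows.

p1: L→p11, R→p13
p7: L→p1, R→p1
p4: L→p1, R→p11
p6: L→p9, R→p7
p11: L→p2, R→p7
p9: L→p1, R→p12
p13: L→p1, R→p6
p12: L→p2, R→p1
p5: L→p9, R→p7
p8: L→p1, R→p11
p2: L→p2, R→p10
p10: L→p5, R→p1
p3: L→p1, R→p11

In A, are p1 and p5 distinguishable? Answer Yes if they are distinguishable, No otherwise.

Reachable states from the start: {p1,p2,p3,p5,p6,p7,p9,p10,p11,p12,p13}. Unreachable: {p4,p8} — drop them.
P0 = {p1,p2,p7,p9,p11,p12,p13} | {p3,p5,p6,p10}.
Refine {p1,p2,p7,p9,p11,p12,p13} on symbol R: members go to different blocks, giving {p1,p7,p9,p11,p12} and {p2,p13}.
On input L, block {p1,p7,p9,p11,p12} splits into {p1,p7,p9} and {p11,p12}.
On input L, block {p1,p7,p9} splits into {p7,p9} and {p1}.
On input R, block {p7,p9} splits into {p7} and {p9}.
Refine {p3,p5,p6,p10} on symbol L: members go to different blocks, giving {p5,p6} and {p3} and {p10}.
On input L, block {p2,p13} splits into {p2} and {p13}.
On input R, block {p11,p12} splits into {p11} and {p12}.
No further refinement is possible. Final partition (10 blocks): {p7} | {p5,p6} | {p2} | {p11} | {p1} | {p9} | {p3} | {p10} | {p13} | {p12}.
p1 and p5 end up in different blocks, so they are distinguishable. For instance, the string 'ε' is accepted from only p1.

Yes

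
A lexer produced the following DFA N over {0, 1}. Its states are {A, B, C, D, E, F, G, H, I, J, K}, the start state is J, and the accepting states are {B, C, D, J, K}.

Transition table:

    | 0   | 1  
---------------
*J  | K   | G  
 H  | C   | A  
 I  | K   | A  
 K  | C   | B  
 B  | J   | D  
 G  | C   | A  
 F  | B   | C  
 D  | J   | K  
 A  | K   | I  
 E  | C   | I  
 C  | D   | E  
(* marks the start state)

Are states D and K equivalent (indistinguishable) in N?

Reachable states from the start: {A,B,C,D,E,G,I,J,K}. Unreachable: {F,H} — drop them.
P0 = {B,C,D,J,K} | {A,E,G,I}.
Refine {B,C,D,J,K} on symbol 1: members go to different blocks, giving {B,D,K} and {C,J}.
Split {A,E,G,I} by δ(·,0) → {A,I} and {E,G}.
The partition is now stable with 4 blocks: {B,D,K} | {A,I} | {C,J} | {E,G}.
D and K lie in the same block of the stable partition, so they are equivalent — no string distinguishes them.

Yes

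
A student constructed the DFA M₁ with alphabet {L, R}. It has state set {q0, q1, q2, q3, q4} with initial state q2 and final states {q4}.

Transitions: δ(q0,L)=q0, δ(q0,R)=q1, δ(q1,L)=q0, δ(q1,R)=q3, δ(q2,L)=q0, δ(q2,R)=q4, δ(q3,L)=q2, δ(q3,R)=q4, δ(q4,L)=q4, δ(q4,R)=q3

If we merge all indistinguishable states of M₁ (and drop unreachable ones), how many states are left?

Start with accepting vs non-accepting: {q4} | {q0,q1,q2,q3}.
Refine {q0,q1,q2,q3} on symbol R: members go to different blocks, giving {q0,q1} and {q2,q3}.
On input R, block {q0,q1} splits into {q0} and {q1}.
Split {q2,q3} by δ(·,L) → {q2} and {q3}.
Stable partition: {q4} | {q0} | {q2} | {q1} | {q3} — 5 equivalence classes.

5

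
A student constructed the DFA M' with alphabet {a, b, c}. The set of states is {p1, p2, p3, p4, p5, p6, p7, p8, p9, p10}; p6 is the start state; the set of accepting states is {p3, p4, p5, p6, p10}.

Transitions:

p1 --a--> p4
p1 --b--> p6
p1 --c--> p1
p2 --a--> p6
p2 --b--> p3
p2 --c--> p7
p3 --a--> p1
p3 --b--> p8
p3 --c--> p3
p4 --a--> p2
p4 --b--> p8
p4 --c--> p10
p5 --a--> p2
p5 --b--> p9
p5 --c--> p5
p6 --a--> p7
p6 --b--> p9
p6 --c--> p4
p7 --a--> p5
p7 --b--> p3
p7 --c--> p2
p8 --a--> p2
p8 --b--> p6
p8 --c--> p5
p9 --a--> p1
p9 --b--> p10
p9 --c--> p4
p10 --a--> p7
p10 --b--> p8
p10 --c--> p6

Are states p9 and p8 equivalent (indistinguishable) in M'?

Yes

P0 = {p3,p4,p5,p6,p10} | {p1,p2,p7,p8,p9}.
Refine {p1,p2,p7,p8,p9} on symbol a: members go to different blocks, giving {p1,p2,p7} and {p8,p9}.
No further refinement is possible. Final partition (3 blocks): {p3,p4,p5,p6,p10} | {p1,p2,p7} | {p8,p9}.
p9 and p8 lie in the same block of the stable partition, so they are equivalent — no string distinguishes them.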